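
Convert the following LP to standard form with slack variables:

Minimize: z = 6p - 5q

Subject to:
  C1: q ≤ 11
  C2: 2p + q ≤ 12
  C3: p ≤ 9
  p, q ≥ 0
min z = 6p - 5q

s.t.
  q + s1 = 11
  2p + q + s2 = 12
  p + s3 = 9
  p, q, s1, s2, s3 ≥ 0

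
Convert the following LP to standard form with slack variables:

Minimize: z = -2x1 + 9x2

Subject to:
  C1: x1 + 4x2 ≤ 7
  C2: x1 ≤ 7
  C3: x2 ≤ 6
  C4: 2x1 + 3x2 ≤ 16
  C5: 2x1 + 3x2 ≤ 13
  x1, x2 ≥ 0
min z = -2x1 + 9x2

s.t.
  x1 + 4x2 + s1 = 7
  x1 + s2 = 7
  x2 + s3 = 6
  2x1 + 3x2 + s4 = 16
  2x1 + 3x2 + s5 = 13
  x1, x2, s1, s2, s3, s4, s5 ≥ 0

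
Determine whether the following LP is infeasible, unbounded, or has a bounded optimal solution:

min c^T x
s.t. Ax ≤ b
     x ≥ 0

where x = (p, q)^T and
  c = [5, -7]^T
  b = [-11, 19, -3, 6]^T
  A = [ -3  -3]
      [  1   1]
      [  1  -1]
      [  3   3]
One constraint requires 3p + 3q ≤ 6, while the constraint -3p - 3q ≤ -11 is equivalent to 3p + 3q ≥ 11. Together they would need 11 ≤ 3p + 3q ≤ 6, which is impossible since 11 > 6. No point satisfies all constraints.

Infeasible: no point satisfies all constraints simultaneously.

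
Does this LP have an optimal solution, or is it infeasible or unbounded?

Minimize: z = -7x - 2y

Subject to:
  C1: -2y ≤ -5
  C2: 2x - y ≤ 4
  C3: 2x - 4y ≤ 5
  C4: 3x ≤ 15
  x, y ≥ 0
Feasible point: (0, 3) satisfies every constraint, so the LP is feasible.
Direction d = (0, 1): for each constraint row a, a·d ≤ 0 —
  (0)(0) + (-2)(1) = -2 ≤ 0
  (2)(0) + (-1)(1) = -1 ≤ 0
  (2)(0) + (-4)(1) = -4 ≤ 0
  (3)(0) + (0)(1) = 0 ≤ 0
and d ≥ 0, so (0, 3) + t·d stays feasible for every t ≥ 0. Along this ray z = -7x - 2y changes by -2 per unit t, so z → −∞.

Unbounded: there is a feasible ray along which z → −∞.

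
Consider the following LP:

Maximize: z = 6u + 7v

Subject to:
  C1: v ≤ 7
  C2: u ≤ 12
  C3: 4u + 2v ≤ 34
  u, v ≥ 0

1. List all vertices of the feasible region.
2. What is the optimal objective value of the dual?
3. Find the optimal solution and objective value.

1. (0, 0), (8.5, 0), (5, 7), (0, 7)
2. 79 (by strong duality, equal to the primal optimum)
3. u = 5, v = 7, z = 79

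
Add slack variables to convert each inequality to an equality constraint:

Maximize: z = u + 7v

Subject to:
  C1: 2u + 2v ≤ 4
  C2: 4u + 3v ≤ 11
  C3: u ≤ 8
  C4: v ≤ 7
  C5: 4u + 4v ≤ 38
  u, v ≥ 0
max z = u + 7v

s.t.
  2u + 2v + s1 = 4
  4u + 3v + s2 = 11
  u + s3 = 8
  v + s4 = 7
  4u + 4v + s5 = 38
  u, v, s1, s2, s3, s4, s5 ≥ 0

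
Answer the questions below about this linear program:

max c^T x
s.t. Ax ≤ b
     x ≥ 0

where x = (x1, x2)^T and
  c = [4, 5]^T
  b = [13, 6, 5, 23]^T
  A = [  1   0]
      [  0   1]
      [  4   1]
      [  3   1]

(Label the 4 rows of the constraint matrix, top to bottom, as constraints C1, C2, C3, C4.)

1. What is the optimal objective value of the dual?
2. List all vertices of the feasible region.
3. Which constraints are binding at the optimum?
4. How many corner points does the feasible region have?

1. 25 (by strong duality, equal to the primal optimum)
2. (0, 0), (1.25, 0), (0, 5)
3. C3, x1 ≥ 0
4. 3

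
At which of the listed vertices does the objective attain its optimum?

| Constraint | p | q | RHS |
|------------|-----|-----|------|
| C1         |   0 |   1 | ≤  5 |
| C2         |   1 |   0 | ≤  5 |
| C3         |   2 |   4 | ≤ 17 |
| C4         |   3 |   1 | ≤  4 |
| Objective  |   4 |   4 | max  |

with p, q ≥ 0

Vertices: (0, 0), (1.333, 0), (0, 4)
Evaluating z = 4p + 4q at each vertex:
  (0, 0): z = 0
  (1.333, 0): z = 5.333
  (0, 4): z = 16

The largest value is z = 16, attained at (0, 4).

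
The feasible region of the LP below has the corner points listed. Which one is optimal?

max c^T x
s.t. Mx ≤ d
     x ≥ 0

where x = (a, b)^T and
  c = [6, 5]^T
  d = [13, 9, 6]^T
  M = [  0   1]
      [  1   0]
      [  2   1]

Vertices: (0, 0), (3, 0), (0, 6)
(0, 6) with z = 30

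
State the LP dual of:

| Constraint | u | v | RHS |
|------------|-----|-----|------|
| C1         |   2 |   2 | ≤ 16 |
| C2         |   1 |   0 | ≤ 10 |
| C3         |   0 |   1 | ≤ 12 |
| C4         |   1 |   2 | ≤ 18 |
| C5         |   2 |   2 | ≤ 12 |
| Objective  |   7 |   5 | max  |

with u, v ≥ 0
Minimize: z = 16y1 + 10y2 + 12y3 + 18y4 + 12y5

Subject to:
  C1: -2y1 - y2 - y4 - 2y5 ≤ -7
  C2: -2y1 - y3 - 2y4 - 2y5 ≤ -5
  y1, y2, y3, y4, y5 ≥ 0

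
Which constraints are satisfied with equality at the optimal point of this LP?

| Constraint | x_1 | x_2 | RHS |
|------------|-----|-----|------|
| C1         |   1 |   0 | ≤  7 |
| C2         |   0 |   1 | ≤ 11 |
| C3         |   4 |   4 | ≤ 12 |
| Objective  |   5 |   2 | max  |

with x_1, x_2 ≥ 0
Optimal: x_1 = 3, x_2 = 0
Slack at optimum:
  C1: slack = 4
  C2: slack = 11
  C3: slack = 0 (binding)
  x_1 ≥ 0: x_1 = 3
  x_2 ≥ 0: x_2 = 0 (binding)
Binding constraints: C3, x_2 ≥ 0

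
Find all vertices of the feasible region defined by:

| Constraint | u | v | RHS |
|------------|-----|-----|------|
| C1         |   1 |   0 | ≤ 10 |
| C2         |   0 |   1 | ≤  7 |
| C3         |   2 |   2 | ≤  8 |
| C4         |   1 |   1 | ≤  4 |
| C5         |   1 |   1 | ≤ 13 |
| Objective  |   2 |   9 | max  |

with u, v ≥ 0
Each vertex is the intersection of two constraint boundaries that also satisfies all remaining constraints:
  u = 0 and v = 0 → (0, 0)
  2u + 2v = 8 and v = 0 → (4, 0)
  2u + 2v = 8 and u = 0 → (0, 4)

Vertices: (0, 0), (4, 0), (0, 4)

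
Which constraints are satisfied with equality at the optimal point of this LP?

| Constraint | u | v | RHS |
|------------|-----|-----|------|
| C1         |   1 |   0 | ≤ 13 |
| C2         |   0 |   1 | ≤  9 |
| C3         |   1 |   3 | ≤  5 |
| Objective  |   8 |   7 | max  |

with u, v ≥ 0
Optimal: u = 5, v = 0
Slack at optimum:
  C1: slack = 8
  C2: slack = 9
  C3: slack = 0 (binding)
  u ≥ 0: u = 5
  v ≥ 0: v = 0 (binding)
Binding constraints: C3, v ≥ 0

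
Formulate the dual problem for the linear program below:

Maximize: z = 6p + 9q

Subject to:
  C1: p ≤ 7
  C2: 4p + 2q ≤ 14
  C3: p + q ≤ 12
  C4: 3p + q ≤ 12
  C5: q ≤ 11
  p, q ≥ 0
Minimize: z = 7y1 + 14y2 + 12y3 + 12y4 + 11y5

Subject to:
  C1: -y1 - 4y2 - y3 - 3y4 ≤ -6
  C2: -2y2 - y3 - y4 - y5 ≤ -9
  y1, y2, y3, y4, y5 ≥ 0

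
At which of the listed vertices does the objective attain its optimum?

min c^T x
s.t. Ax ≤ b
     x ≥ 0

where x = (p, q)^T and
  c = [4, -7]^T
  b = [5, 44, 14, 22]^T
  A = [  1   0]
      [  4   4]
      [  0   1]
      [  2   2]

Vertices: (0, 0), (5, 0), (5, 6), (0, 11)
(0, 11) with z = -77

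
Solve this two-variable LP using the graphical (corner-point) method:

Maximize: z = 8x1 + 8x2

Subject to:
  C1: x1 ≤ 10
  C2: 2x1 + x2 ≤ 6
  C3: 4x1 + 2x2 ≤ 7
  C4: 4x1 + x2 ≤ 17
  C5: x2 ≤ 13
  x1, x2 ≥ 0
x1 = 0, x2 = 3.5, z = 28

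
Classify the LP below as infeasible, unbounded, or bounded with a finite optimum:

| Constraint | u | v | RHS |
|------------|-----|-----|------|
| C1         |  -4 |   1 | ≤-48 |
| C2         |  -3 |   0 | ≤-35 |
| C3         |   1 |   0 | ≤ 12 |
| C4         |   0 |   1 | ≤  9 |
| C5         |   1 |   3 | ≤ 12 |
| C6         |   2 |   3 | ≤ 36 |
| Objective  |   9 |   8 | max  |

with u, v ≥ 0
The point (12, 0) satisfies every constraint, so the LP is feasible; the constraints give u ≤ 12 and v ≤ 9, which with u, v ≥ 0 keep the feasible region inside a bounded box. A feasible, bounded LP attains a finite optimum at a vertex.

Feasible with finite optimum z* = 108 at (12, 0).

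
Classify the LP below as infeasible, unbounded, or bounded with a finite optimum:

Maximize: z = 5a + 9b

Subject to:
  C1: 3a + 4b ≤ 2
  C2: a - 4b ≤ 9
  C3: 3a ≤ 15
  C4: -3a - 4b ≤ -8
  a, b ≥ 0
C1 requires 3a + 4b ≤ 2, while C4 (-3a - 4b ≤ -8) is equivalent to 3a + 4b ≥ 8. Together they would need 8 ≤ 3a + 4b ≤ 2, which is impossible since 8 > 2. No point satisfies all constraints.

Infeasible — the constraint set is empty.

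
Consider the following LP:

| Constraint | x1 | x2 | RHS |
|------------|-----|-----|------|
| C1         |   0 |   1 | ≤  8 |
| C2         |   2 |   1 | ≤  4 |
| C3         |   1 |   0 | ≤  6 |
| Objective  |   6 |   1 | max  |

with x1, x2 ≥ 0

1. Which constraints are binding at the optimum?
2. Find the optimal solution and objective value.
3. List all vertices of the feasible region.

1. C2, x2 ≥ 0
2. x1 = 2, x2 = 0, z = 12
3. (0, 0), (2, 0), (0, 4)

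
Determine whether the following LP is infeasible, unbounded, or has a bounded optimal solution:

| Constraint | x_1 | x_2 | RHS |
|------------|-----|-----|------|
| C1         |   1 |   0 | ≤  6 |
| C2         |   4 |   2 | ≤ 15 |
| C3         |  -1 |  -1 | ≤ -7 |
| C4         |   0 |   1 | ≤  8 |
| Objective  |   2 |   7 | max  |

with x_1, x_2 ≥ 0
The point (0, 7.5) satisfies every constraint, so the LP is feasible; the constraints give x_1 ≤ 6 and x_2 ≤ 8, which with x_1, x_2 ≥ 0 keep the feasible region inside a bounded box. A feasible, bounded LP attains a finite optimum at a vertex.

Evaluating z = 2x_1 + 7x_2 at each vertex:
  (0.5, 6.5): z = 46.5
  (0, 7.5): z = 52.5
  (0, 7): z = 49

The LP has an optimal solution: (0, 7.5) with z = 52.5.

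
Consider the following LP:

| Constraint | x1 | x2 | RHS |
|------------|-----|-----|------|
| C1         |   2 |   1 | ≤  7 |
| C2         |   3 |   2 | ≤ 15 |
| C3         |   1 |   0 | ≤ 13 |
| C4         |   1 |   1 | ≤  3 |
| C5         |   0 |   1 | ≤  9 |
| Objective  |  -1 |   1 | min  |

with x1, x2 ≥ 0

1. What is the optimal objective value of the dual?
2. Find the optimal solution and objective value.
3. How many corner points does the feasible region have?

1. -3 (by strong duality, equal to the primal optimum)
2. x1 = 3, x2 = 0, z = -3
3. 3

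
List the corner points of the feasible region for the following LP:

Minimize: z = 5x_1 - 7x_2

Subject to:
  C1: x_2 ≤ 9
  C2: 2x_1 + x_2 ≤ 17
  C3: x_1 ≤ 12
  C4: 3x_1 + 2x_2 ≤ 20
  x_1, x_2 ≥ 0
Each vertex is the intersection of two constraint boundaries that also satisfies all remaining constraints:
  x_1 = 0 and x_2 = 0 → (0, 0)
  3x_1 + 2x_2 = 20 and x_2 = 0 → (6.667, 0)
  x_2 = 9 and 3x_1 + 2x_2 = 20 → (0.6667, 9)
  x_2 = 9 and x_1 = 0 → (0, 9)

Vertices: (0, 0), (6.667, 0), (0.6667, 9), (0, 9)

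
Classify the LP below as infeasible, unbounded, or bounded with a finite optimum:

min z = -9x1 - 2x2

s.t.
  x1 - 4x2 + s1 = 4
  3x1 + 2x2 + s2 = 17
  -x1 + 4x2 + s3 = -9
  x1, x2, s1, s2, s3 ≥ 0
The row x1 - 4x2 + s1 = 4 with s1 ≥ 0 requires x1 - 4x2 ≤ 4, while the row -x1 + 4x2 + s3 = -9 with s3 ≥ 0 is equivalent to x1 - 4x2 ≥ 9. Together they would need 9 ≤ x1 - 4x2 ≤ 4, which is impossible since 9 > 4. No point satisfies all constraints.

The feasible region is empty; the LP is infeasible.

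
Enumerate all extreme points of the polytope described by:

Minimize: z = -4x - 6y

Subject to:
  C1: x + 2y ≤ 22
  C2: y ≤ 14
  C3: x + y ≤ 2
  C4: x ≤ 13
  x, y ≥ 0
Each vertex is the intersection of two constraint boundaries that also satisfies all remaining constraints:
  x = 0 and y = 0 → (0, 0)
  x + y = 2 and y = 0 → (2, 0)
  x + y = 2 and x = 0 → (0, 2)

Vertices: (0, 0), (2, 0), (0, 2)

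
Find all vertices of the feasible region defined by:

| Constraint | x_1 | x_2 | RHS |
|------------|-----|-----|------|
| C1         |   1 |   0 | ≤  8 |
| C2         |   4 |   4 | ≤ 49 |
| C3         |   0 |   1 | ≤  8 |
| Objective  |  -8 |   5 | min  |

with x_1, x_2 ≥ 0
Each vertex is the intersection of two constraint boundaries that also satisfies all remaining constraints:
  x_1 = 0 and x_2 = 0 → (0, 0)
  x_1 = 8 and x_2 = 0 → (8, 0)
  x_1 = 8 and 4x_1 + 4x_2 = 49 → (8, 4.25)
  4x_1 + 4x_2 = 49 and x_2 = 8 → (4.25, 8)
  x_2 = 8 and x_1 = 0 → (0, 8)

Vertices: (0, 0), (8, 0), (8, 4.25), (4.25, 8), (0, 8)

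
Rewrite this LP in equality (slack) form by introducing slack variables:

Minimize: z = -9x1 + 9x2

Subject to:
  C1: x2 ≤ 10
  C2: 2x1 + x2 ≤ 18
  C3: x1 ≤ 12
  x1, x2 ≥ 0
min z = -9x1 + 9x2

s.t.
  x2 + s1 = 10
  2x1 + x2 + s2 = 18
  x1 + s3 = 12
  x1, x2, s1, s2, s3 ≥ 0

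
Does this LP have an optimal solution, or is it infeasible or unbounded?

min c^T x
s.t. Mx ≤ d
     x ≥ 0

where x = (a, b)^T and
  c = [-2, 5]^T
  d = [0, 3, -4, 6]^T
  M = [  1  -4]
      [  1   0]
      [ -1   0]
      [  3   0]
One constraint requires a ≤ 3, while the constraint -a ≤ -4 is equivalent to a ≥ 4. Together they would need 4 ≤ a ≤ 3, which is impossible since 4 > 3. No point satisfies all constraints.

The feasible region is empty; the LP is infeasible.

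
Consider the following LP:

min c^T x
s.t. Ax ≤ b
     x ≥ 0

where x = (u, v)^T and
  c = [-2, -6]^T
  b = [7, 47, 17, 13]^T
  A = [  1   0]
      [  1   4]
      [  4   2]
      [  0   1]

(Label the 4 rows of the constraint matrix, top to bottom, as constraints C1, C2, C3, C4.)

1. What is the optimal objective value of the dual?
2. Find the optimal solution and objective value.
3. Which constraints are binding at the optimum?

1. -51 (by strong duality, equal to the primal optimum)
2. u = 0, v = 8.5, z = -51
3. C3, u ≥ 0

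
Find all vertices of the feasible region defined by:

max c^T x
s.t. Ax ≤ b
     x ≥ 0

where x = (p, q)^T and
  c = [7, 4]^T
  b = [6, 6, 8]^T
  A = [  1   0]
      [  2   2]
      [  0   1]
Each vertex is the intersection of two constraint boundaries that also satisfies all remaining constraints:
  p = 0 and q = 0 → (0, 0)
  2p + 2q = 6 and q = 0 → (3, 0)
  2p + 2q = 6 and p = 0 → (0, 3)

Vertices: (0, 0), (3, 0), (0, 3)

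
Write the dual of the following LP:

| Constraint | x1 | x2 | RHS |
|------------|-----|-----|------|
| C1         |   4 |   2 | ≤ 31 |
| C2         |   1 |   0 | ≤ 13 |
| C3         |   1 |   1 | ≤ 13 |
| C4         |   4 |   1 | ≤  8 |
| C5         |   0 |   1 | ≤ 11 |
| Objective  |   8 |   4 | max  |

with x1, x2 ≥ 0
Minimize: z = 31y1 + 13y2 + 13y3 + 8y4 + 11y5

Subject to:
  C1: -4y1 - y2 - y3 - 4y4 ≤ -8
  C2: -2y1 - y3 - y4 - y5 ≤ -4
  y1, y2, y3, y4, y5 ≥ 0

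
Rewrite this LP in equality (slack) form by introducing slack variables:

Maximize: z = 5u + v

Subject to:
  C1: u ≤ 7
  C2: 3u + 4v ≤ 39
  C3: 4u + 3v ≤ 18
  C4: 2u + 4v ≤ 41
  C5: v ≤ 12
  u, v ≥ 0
max z = 5u + v

s.t.
  u + s1 = 7
  3u + 4v + s2 = 39
  4u + 3v + s3 = 18
  2u + 4v + s4 = 41
  v + s5 = 12
  u, v, s1, s2, s3, s4, s5 ≥ 0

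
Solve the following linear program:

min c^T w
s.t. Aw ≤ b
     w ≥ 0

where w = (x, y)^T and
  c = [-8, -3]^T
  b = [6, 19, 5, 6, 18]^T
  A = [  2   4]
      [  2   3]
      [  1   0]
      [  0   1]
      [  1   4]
x = 3, y = 0, z = -24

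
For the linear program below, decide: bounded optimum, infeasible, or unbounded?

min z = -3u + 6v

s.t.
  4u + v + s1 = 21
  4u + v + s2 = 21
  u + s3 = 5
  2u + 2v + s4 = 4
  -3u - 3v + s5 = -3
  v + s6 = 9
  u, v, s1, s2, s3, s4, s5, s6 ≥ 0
The point (2, 0) satisfies every constraint, so the LP is feasible; the constraints give u ≤ 5 and v ≤ 9, which with u, v ≥ 0 keep the feasible region inside a bounded box. A feasible, bounded LP attains a finite optimum at a vertex.

Evaluating z = -3u + 6v at each vertex:
  (1, 0): z = -3
  (2, 0): z = -6
  (0, 2): z = 12
  (0, 1): z = 6

The LP has an optimal solution: (2, 0) with z = -6.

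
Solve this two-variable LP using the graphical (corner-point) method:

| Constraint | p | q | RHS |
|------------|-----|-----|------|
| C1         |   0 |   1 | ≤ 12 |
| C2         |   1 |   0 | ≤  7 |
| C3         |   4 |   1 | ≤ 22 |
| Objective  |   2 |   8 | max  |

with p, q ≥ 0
Each vertex is the intersection of two constraint boundaries that also satisfies all remaining constraints:
  p = 0 and q = 0 → (0, 0)
  4p + q = 22 and q = 0 → (5.5, 0)
  q = 12 and 4p + q = 22 → (2.5, 12)
  q = 12 and p = 0 → (0, 12)

Evaluating z = 2p + 8q at each vertex:
  (0, 0): z = 0
  (5.5, 0): z = 11
  (2.5, 12): z = 101
  (0, 12): z = 96

The maximum is at (2.5, 12) with z = 101.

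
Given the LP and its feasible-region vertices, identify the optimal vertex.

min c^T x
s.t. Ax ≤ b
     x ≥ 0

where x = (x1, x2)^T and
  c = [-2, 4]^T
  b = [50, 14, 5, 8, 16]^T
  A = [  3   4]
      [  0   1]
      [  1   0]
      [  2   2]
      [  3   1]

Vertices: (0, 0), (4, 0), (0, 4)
(4, 0) with z = -8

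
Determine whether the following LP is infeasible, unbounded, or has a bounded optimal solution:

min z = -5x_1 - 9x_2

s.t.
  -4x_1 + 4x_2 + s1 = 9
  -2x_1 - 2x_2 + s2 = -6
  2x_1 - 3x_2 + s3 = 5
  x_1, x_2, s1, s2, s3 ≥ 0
Feasible point: (1, 2) satisfies every constraint, so the LP is feasible.
Direction d = (1, 1): for each constraint row a, a·d ≤ 0 —
  (-4)(1) + (4)(1) = 0 ≤ 0
  (-2)(1) + (-2)(1) = -4 ≤ 0
  (2)(1) + (-3)(1) = -1 ≤ 0
and d ≥ 0, so (1, 2) + t·d stays feasible for every t ≥ 0. Along this ray z = -5x_1 - 9x_2 changes by -14 per unit t, so z → −∞.

Unbounded — the objective can decrease without bound over the feasible region.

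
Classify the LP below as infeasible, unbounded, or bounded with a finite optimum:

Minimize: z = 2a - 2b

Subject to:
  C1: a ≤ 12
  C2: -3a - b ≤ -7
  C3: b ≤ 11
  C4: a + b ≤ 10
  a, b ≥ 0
The point (0, 10) satisfies every constraint, so the LP is feasible; the constraints give a ≤ 12 and b ≤ 11, which with a, b ≥ 0 keep the feasible region inside a bounded box. A feasible, bounded LP attains a finite optimum at a vertex.

Evaluating z = 2a - 2b at each vertex:
  (2.333, 0): z = 4.667
  (10, 0): z = 20
  (0, 10): z = -20
  (0, 7): z = -14

Feasible with finite optimum z* = -20 at (0, 10).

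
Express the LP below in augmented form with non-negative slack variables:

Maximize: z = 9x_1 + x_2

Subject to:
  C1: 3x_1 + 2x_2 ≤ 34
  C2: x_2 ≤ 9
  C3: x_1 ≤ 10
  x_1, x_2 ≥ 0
max z = 9x_1 + x_2

s.t.
  3x_1 + 2x_2 + s1 = 34
  x_2 + s2 = 9
  x_1 + s3 = 10
  x_1, x_2, s1, s2, s3 ≥ 0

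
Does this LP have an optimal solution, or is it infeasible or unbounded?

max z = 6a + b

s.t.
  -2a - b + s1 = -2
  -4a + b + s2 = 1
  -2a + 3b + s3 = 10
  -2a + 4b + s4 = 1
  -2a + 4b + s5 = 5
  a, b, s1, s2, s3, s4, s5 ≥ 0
Feasible point: (1, 0) satisfies every constraint, so the LP is feasible.
Direction d = (1, 0): for each constraint row a, a·d ≤ 0 —
  (-2)(1) + (-1)(0) = -2 ≤ 0
  (-4)(1) + (1)(0) = -4 ≤ 0
  (-2)(1) + (3)(0) = -2 ≤ 0
  (-2)(1) + (4)(0) = -2 ≤ 0
  (-2)(1) + (4)(0) = -2 ≤ 0
and d ≥ 0, so (1, 0) + t·d stays feasible for every t ≥ 0. Along this ray z = 6a + b changes by 6 per unit t, so z → +∞.

Unbounded — the objective can increase without bound over the feasible region.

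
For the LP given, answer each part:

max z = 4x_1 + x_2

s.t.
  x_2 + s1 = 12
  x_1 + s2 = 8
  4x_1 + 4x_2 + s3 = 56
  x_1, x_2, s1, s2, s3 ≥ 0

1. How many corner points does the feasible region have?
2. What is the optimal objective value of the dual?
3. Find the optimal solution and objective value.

1. 5
2. 38 (by strong duality, equal to the primal optimum)
3. x_1 = 8, x_2 = 6, z = 38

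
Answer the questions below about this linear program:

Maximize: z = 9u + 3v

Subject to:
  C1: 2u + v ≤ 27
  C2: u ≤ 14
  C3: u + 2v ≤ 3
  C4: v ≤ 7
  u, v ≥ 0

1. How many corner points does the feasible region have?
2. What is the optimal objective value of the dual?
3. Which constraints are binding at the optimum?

1. 3
2. 27 (by strong duality, equal to the primal optimum)
3. C3, v ≥ 0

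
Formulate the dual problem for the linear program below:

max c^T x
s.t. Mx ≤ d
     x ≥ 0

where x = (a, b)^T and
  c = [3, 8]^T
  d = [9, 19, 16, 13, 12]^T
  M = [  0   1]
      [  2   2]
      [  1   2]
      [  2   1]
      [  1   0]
Minimize: z = 9y1 + 19y2 + 16y3 + 13y4 + 12y5

Subject to:
  C1: -2y2 - y3 - 2y4 - y5 ≤ -3
  C2: -y1 - 2y2 - 2y3 - y4 ≤ -8
  y1, y2, y3, y4, y5 ≥ 0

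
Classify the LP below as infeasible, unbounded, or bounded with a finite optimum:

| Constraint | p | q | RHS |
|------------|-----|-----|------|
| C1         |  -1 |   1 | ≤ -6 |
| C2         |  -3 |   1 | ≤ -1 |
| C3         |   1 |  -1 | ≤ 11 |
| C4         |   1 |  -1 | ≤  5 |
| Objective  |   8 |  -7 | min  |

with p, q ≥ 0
C4 requires p - q ≤ 5, while C1 (-p + q ≤ -6) is equivalent to p - q ≥ 6. Together they would need 6 ≤ p - q ≤ 5, which is impossible since 6 > 5. No point satisfies all constraints.

Infeasible: no point satisfies all constraints simultaneously.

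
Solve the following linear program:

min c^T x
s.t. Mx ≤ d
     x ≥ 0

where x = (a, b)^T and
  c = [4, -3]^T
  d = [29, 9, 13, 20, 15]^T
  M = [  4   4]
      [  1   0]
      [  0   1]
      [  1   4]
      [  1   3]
a = 0, b = 5, z = -15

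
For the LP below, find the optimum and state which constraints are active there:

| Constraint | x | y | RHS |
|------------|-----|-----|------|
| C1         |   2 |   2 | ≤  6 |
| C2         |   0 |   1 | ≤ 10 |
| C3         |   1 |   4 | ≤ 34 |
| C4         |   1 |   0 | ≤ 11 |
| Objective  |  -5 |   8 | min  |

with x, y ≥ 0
Optimal: x = 3, y = 0
Binding: C1, y ≥ 0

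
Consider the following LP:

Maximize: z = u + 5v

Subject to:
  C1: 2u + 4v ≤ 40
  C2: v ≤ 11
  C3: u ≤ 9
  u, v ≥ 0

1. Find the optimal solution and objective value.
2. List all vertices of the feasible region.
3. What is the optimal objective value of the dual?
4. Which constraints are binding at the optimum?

1. u = 0, v = 10, z = 50
2. (0, 0), (9, 0), (9, 5.5), (0, 10)
3. 50 (by strong duality, equal to the primal optimum)
4. C1, u ≥ 0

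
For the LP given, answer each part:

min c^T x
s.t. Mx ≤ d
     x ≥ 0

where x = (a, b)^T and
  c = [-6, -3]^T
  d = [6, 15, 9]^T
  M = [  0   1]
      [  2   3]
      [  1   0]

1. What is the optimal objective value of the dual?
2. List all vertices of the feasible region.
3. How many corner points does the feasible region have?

1. -45 (by strong duality, equal to the primal optimum)
2. (0, 0), (7.5, 0), (0, 5)
3. 3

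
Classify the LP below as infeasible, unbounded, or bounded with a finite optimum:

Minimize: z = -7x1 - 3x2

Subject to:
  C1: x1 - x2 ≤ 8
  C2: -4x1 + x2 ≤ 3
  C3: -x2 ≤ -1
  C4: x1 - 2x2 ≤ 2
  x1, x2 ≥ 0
Feasible point: (0, 1) satisfies every constraint, so the LP is feasible.
Direction d = (1, 1): for each constraint row a, a·d ≤ 0 —
  (1)(1) + (-1)(1) = 0 ≤ 0
  (-4)(1) + (1)(1) = -3 ≤ 0
  (0)(1) + (-1)(1) = -1 ≤ 0
  (1)(1) + (-2)(1) = -1 ≤ 0
and d ≥ 0, so (0, 1) + t·d stays feasible for every t ≥ 0. Along this ray z = -7x1 - 3x2 changes by -10 per unit t, so z → −∞.

The LP is unbounded; z can be made arbitrarily small.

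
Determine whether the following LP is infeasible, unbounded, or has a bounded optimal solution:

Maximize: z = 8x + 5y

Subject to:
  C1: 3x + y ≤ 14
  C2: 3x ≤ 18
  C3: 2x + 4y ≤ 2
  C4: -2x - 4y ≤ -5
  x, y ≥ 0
C3 requires 2x + 4y ≤ 2, while C4 (-2x - 4y ≤ -5) is equivalent to 2x + 4y ≥ 5. Together they would need 5 ≤ 2x + 4y ≤ 2, which is impossible since 5 > 2. No point satisfies all constraints.

Infeasible — the constraint set is empty.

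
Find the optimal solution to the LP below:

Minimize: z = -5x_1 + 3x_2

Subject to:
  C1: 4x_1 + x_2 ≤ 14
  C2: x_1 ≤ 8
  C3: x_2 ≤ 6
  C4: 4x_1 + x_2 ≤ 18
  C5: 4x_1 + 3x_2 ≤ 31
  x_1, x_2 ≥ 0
x_1 = 3.5, x_2 = 0, z = -17.5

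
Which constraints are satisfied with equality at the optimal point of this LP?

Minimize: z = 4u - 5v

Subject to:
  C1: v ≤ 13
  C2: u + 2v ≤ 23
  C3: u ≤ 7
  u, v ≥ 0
Optimal: u = 0, v = 11.5
Slack at optimum:
  C1: slack = 1.5
  C2: slack = 0 (binding)
  C3: slack = 7
  u ≥ 0: u = 0 (binding)
  v ≥ 0: v = 11.5
Binding constraints: C2, u ≥ 0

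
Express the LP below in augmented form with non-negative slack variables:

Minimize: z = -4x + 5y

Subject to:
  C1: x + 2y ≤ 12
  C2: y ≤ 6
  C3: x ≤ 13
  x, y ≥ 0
min z = -4x + 5y

s.t.
  x + 2y + s1 = 12
  y + s2 = 6
  x + s3 = 13
  x, y, s1, s2, s3 ≥ 0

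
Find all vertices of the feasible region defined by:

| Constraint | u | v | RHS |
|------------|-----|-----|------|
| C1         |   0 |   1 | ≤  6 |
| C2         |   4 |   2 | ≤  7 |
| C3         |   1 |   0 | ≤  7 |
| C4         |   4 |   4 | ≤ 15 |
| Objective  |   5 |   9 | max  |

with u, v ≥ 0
Each vertex is the intersection of two constraint boundaries that also satisfies all remaining constraints:
  u = 0 and v = 0 → (0, 0)
  4u + 2v = 7 and v = 0 → (1.75, 0)
  4u + 2v = 7 and u = 0 → (0, 3.5)

Vertices: (0, 0), (1.75, 0), (0, 3.5)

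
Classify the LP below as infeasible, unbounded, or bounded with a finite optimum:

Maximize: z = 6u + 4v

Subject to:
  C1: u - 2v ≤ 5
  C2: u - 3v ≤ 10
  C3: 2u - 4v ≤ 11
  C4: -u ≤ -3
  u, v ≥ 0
Feasible point: (3, 0) satisfies every constraint, so the LP is feasible.
Direction d = (0, 1): for each constraint row a, a·d ≤ 0 —
  (1)(0) + (-2)(1) = -2 ≤ 0
  (1)(0) + (-3)(1) = -3 ≤ 0
  (2)(0) + (-4)(1) = -4 ≤ 0
  (-1)(0) + (0)(1) = 0 ≤ 0
and d ≥ 0, so (3, 0) + t·d stays feasible for every t ≥ 0. Along this ray z = 6u + 4v changes by 4 per unit t, so z → +∞.

The LP is unbounded; z can be made arbitrarily large.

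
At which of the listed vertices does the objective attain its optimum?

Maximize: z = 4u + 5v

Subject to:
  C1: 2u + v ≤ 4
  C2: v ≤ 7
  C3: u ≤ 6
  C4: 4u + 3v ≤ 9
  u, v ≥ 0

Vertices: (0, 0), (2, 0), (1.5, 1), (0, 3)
Evaluating z = 4u + 5v at each vertex:
  (0, 0): z = 0
  (2, 0): z = 8
  (1.5, 1): z = 11
  (0, 3): z = 15

The largest value is z = 15, attained at (0, 3).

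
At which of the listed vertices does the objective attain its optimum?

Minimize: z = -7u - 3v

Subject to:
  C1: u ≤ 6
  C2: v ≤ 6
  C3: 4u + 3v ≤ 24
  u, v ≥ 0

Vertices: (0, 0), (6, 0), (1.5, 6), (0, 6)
(6, 0) with z = -42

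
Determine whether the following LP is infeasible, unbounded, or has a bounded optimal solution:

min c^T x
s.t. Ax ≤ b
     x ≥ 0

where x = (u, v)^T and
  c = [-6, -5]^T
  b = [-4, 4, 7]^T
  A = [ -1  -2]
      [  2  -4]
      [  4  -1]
Feasible point: (0, 2) satisfies every constraint, so the LP is feasible.
Direction d = (0, 1): for each constraint row a, a·d ≤ 0 —
  (-1)(0) + (-2)(1) = -2 ≤ 0
  (2)(0) + (-4)(1) = -4 ≤ 0
  (4)(0) + (-1)(1) = -1 ≤ 0
and d ≥ 0, so (0, 2) + t·d stays feasible for every t ≥ 0. Along this ray z = -6u - 5v changes by -5 per unit t, so z → −∞.

The LP is unbounded; z can be made arbitrarily small.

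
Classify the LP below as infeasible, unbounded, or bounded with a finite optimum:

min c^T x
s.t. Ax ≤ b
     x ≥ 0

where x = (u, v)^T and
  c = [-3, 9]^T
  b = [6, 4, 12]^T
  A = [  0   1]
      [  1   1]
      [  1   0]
The point (4, 0) satisfies every constraint, so the LP is feasible; the constraints give u ≤ 12 and v ≤ 6, which with u, v ≥ 0 keep the feasible region inside a bounded box. A feasible, bounded LP attains a finite optimum at a vertex.

Evaluating z = -3u + 9v at each vertex:
  (0, 0): z = 0
  (4, 0): z = -12
  (0, 4): z = 36

Feasible with finite optimum z* = -12 at (4, 0).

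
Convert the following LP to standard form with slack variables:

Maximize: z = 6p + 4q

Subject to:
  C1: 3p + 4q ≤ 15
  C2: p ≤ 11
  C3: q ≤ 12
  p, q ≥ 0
max z = 6p + 4q

s.t.
  3p + 4q + s1 = 15
  p + s2 = 11
  q + s3 = 12
  p, q, s1, s2, s3 ≥ 0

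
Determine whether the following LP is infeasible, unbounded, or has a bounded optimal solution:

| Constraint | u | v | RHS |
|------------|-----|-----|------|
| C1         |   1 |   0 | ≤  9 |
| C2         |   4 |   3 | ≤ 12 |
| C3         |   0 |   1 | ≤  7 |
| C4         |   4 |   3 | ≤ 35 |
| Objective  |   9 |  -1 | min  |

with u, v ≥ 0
The point (0, 4) satisfies every constraint, so the LP is feasible; the constraints give u ≤ 9 and v ≤ 7, which with u, v ≥ 0 keep the feasible region inside a bounded box. A feasible, bounded LP attains a finite optimum at a vertex.

Evaluating z = 9u - v at each vertex:
  (0, 0): z = 0
  (3, 0): z = 27
  (0, 4): z = -4

Bounded optimum: z* = -4 at (0, 4).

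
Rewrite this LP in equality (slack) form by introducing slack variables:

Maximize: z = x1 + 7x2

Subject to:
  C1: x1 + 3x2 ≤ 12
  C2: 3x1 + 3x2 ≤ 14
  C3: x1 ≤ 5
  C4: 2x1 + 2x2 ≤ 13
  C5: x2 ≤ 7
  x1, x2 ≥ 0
max z = x1 + 7x2

s.t.
  x1 + 3x2 + s1 = 12
  3x1 + 3x2 + s2 = 14
  x1 + s3 = 5
  2x1 + 2x2 + s4 = 13
  x2 + s5 = 7
  x1, x2, s1, s2, s3, s4, s5 ≥ 0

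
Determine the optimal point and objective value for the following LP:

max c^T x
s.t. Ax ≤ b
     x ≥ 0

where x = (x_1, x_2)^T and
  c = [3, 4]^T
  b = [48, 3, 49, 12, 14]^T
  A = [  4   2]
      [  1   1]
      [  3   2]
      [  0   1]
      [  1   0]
x_1 = 0, x_2 = 3, z = 12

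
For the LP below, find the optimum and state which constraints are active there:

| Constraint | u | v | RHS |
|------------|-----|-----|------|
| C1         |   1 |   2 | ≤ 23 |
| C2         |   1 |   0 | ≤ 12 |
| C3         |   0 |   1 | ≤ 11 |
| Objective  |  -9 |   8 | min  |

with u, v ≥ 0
Optimal: u = 12, v = 0
Slack at optimum:
  C1: slack = 11
  C2: slack = 0 (binding)
  C3: slack = 11
  u ≥ 0: u = 12
  v ≥ 0: v = 0 (binding)
Binding constraints: C2, v ≥ 0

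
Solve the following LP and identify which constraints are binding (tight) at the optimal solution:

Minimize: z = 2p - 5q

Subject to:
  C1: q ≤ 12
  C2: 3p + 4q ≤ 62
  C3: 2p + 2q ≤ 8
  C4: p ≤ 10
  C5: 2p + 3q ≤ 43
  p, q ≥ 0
Optimal: p = 0, q = 4
Slack at optimum:
  C1: slack = 8
  C2: slack = 46
  C3: slack = 0 (binding)
  C4: slack = 10
  C5: slack = 31
  p ≥ 0: p = 0 (binding)
  q ≥ 0: q = 4
Binding constraints: C3, p ≥ 0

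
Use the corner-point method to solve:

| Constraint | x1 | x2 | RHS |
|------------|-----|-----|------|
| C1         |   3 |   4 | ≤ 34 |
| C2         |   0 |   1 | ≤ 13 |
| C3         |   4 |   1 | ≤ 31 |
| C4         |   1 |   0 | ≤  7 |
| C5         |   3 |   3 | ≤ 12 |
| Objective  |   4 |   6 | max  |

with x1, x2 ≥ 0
Each vertex is the intersection of two constraint boundaries that also satisfies all remaining constraints:
  x1 = 0 and x2 = 0 → (0, 0)
  3x1 + 3x2 = 12 and x2 = 0 → (4, 0)
  3x1 + 3x2 = 12 and x1 = 0 → (0, 4)

Evaluating z = 4x1 + 6x2 at each vertex:
  (0, 0): z = 0
  (4, 0): z = 16
  (0, 4): z = 24

The maximum is at (0, 4) with z = 24.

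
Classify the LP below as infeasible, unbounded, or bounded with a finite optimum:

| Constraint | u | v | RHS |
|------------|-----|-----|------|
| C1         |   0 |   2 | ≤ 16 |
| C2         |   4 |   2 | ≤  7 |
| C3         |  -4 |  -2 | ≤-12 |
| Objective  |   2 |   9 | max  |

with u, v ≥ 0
C2 requires 4u + 2v ≤ 7, while C3 (-4u - 2v ≤ -12) is equivalent to 4u + 2v ≥ 12. Together they would need 12 ≤ 4u + 2v ≤ 7, which is impossible since 12 > 7. No point satisfies all constraints.

The feasible region is empty; the LP is infeasible.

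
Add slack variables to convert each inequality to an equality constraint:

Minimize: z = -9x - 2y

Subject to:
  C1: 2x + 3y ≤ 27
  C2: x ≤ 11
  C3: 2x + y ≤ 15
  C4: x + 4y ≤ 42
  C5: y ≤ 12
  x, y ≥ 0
min z = -9x - 2y

s.t.
  2x + 3y + s1 = 27
  x + s2 = 11
  2x + y + s3 = 15
  x + 4y + s4 = 42
  y + s5 = 12
  x, y, s1, s2, s3, s4, s5 ≥ 0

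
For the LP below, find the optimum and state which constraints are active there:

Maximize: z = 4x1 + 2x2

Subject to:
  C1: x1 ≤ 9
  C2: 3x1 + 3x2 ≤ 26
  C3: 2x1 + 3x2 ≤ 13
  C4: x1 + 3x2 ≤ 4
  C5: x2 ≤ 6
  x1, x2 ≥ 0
Optimal: x1 = 4, x2 = 0
Slack at optimum:
  C1: slack = 5
  C2: slack = 14
  C3: slack = 5
  C4: slack = 0 (binding)
  C5: slack = 6
  x1 ≥ 0: x1 = 4
  x2 ≥ 0: x2 = 0 (binding)
Binding constraints: C4, x2 ≥ 0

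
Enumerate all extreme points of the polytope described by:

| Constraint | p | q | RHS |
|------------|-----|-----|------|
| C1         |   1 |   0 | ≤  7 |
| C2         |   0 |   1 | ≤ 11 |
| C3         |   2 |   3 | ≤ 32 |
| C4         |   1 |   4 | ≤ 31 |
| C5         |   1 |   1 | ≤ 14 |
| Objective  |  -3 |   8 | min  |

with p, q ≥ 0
Each vertex is the intersection of two constraint boundaries that also satisfies all remaining constraints:
  p = 0 and q = 0 → (0, 0)
  p = 7 and q = 0 → (7, 0)
  p = 7 and 2p + 3q = 32 → (7, 6)
  p + 4q = 31 and p = 0 → (0, 7.75)

Vertices: (0, 0), (7, 0), (7, 6), (0, 7.75)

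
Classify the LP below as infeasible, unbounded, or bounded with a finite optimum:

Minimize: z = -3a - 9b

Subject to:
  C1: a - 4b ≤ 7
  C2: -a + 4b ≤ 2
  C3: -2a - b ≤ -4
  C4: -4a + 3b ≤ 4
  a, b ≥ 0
Feasible point: (2, 0) satisfies every constraint, so the LP is feasible.
Direction d = (4, 1): for each constraint row a, a·d ≤ 0 —
  (1)(4) + (-4)(1) = 0 ≤ 0
  (-1)(4) + (4)(1) = 0 ≤ 0
  (-2)(4) + (-1)(1) = -9 ≤ 0
  (-4)(4) + (3)(1) = -13 ≤ 0
and d ≥ 0, so (2, 0) + t·d stays feasible for every t ≥ 0. Along this ray z = -3a - 9b changes by -21 per unit t, so z → −∞.

Unbounded: there is a feasible ray along which z → −∞.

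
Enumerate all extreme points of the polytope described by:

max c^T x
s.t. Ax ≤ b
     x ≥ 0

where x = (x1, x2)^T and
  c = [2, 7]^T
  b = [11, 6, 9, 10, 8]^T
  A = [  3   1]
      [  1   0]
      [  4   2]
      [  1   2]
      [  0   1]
Each vertex is the intersection of two constraint boundaries that also satisfies all remaining constraints:
  x1 = 0 and x2 = 0 → (0, 0)
  4x1 + 2x2 = 9 and x2 = 0 → (2.25, 0)
  4x1 + 2x2 = 9 and x1 = 0 → (0, 4.5)

Vertices: (0, 0), (2.25, 0), (0, 4.5)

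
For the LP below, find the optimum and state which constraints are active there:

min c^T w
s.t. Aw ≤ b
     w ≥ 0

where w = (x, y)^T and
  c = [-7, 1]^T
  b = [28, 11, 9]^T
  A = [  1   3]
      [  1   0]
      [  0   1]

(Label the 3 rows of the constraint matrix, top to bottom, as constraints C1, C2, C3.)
Optimal: x = 11, y = 0
Binding: C2, y ≥ 0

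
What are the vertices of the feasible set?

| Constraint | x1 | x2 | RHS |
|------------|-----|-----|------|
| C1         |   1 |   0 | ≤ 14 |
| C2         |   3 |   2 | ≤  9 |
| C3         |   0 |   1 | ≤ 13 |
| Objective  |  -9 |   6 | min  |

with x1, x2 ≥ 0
Each vertex is the intersection of two constraint boundaries that also satisfies all remaining constraints:
  x1 = 0 and x2 = 0 → (0, 0)
  3x1 + 2x2 = 9 and x2 = 0 → (3, 0)
  3x1 + 2x2 = 9 and x1 = 0 → (0, 4.5)

Vertices: (0, 0), (3, 0), (0, 4.5)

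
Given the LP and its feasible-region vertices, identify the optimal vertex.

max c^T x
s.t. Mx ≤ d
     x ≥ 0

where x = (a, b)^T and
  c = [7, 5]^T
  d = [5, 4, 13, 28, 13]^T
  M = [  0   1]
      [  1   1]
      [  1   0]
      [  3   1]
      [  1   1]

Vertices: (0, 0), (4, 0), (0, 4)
(4, 0) with z = 28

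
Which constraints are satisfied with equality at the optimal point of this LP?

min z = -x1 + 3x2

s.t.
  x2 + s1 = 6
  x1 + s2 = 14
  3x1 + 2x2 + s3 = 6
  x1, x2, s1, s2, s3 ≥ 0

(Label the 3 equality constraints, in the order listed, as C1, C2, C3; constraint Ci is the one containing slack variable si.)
Optimal: x1 = 2, x2 = 0
Slack at optimum:
  C1: slack = 6
  C2: slack = 12
  C3: slack = 0 (binding)
  x1 ≥ 0: x1 = 2
  x2 ≥ 0: x2 = 0 (binding)
Binding constraints: C3, x2 ≥ 0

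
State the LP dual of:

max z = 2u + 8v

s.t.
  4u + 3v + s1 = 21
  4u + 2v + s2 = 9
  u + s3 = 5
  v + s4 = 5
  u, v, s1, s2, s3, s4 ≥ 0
Minimize: z = 21y1 + 9y2 + 5y3 + 5y4

Subject to:
  C1: -4y1 - 4y2 - y3 ≤ -2
  C2: -3y1 - 2y2 - y4 ≤ -8
  y1, y2, y3, y4 ≥ 0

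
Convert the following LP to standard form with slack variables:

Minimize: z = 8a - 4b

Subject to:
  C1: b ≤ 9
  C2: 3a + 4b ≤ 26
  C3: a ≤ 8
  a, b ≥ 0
min z = 8a - 4b

s.t.
  b + s1 = 9
  3a + 4b + s2 = 26
  a + s3 = 8
  a, b, s1, s2, s3 ≥ 0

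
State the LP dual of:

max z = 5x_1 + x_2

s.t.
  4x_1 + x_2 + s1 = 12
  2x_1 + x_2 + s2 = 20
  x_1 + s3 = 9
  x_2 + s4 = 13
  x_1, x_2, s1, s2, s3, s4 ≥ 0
Minimize: z = 12y1 + 20y2 + 9y3 + 13y4

Subject to:
  C1: -4y1 - 2y2 - y3 ≤ -5
  C2: -y1 - y2 - y4 ≤ -1
  y1, y2, y3, y4 ≥ 0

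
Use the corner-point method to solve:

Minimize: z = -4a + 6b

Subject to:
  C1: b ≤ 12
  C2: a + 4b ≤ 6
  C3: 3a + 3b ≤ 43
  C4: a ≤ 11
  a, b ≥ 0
a = 6, b = 0, z = -24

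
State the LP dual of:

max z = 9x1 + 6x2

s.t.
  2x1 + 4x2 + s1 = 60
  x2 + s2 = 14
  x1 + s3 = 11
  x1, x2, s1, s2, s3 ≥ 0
Minimize: z = 60y1 + 14y2 + 11y3

Subject to:
  C1: -2y1 - y3 ≤ -9
  C2: -4y1 - y2 ≤ -6
  y1, y2, y3 ≥ 0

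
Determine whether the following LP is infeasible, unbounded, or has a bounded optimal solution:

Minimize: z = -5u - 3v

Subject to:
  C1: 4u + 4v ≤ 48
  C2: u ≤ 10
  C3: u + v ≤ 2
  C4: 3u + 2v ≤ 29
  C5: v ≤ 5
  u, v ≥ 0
The point (2, 0) satisfies every constraint, so the LP is feasible; the constraints give u ≤ 10 and v ≤ 5, which with u, v ≥ 0 keep the feasible region inside a bounded box. A feasible, bounded LP attains a finite optimum at a vertex.

Evaluating z = -5u - 3v at each vertex:
  (0, 0): z = 0
  (2, 0): z = -10
  (0, 2): z = -6

Feasible with finite optimum z* = -10 at (2, 0).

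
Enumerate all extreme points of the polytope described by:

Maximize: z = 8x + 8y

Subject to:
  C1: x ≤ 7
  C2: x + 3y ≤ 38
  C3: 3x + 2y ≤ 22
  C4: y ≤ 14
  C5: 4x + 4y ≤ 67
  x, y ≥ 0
Each vertex is the intersection of two constraint boundaries that also satisfies all remaining constraints:
  x = 0 and y = 0 → (0, 0)
  x = 7 and y = 0 → (7, 0)
  x = 7 and 3x + 2y = 22 → (7, 0.5)
  3x + 2y = 22 and x = 0 → (0, 11)

Vertices: (0, 0), (7, 0), (7, 0.5), (0, 11)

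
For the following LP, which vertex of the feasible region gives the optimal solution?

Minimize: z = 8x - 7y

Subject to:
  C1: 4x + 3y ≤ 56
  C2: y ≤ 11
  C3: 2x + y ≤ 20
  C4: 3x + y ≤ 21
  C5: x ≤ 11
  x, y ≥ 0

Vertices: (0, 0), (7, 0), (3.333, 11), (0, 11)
(0, 11) with z = -77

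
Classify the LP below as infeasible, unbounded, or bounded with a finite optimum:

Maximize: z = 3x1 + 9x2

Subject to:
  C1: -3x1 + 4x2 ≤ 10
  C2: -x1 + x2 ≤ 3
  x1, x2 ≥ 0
Feasible point: (0, 0) satisfies every constraint, so the LP is feasible.
Direction d = (1, 0): for each constraint row a, a·d ≤ 0 —
  (-3)(1) + (4)(0) = -3 ≤ 0
  (-1)(1) + (1)(0) = -1 ≤ 0
and d ≥ 0, so (0, 0) + t·d stays feasible for every t ≥ 0. Along this ray z = 3x1 + 9x2 changes by 3 per unit t, so z → +∞.

The LP is unbounded; z can be made arbitrarily large.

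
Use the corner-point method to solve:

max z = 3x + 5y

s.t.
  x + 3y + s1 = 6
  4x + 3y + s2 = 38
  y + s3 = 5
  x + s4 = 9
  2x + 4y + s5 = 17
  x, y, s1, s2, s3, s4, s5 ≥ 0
x = 6, y = 0, z = 18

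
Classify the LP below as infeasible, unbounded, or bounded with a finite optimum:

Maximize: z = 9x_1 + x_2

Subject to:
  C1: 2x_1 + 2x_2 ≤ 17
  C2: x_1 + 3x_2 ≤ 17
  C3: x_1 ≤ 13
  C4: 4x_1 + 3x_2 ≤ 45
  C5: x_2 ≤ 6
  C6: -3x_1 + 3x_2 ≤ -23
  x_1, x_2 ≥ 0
The point (8.5, 0) satisfies every constraint, so the LP is feasible; the constraints give x_1 ≤ 13 and x_2 ≤ 6, which with x_1, x_2 ≥ 0 keep the feasible region inside a bounded box. A feasible, bounded LP attains a finite optimum at a vertex.

Evaluating z = 9x_1 + x_2 at each vertex:
  (7.667, 0): z = 69
  (8.5, 0): z = 76.5
  (8.083, 0.4167): z = 73.17

The LP has an optimal solution: (8.5, 0) with z = 76.5.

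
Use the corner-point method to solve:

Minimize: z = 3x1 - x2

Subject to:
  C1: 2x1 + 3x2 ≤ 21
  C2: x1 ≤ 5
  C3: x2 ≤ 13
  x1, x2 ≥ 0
Each vertex is the intersection of two constraint boundaries that also satisfies all remaining constraints:
  x1 = 0 and x2 = 0 → (0, 0)
  x1 = 5 and x2 = 0 → (5, 0)
  2x1 + 3x2 = 21 and x1 = 5 → (5, 3.667)
  2x1 + 3x2 = 21 and x1 = 0 → (0, 7)

Evaluating z = 3x1 - x2 at each vertex:
  (0, 0): z = 0
  (5, 0): z = 15
  (5, 3.667): z = 11.33
  (0, 7): z = -7

The minimum is at (0, 7) with z = -7.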